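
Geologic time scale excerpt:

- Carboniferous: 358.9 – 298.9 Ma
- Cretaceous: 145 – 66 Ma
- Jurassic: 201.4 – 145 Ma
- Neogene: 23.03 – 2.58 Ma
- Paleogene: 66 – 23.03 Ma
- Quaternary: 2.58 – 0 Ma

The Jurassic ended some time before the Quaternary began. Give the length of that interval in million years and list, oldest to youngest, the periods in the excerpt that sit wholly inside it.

142.42 million years; Cretaceous, Paleogene, Neogene

End of Jurassic = 145 Ma; start of Quaternary = 2.58 Ma.
Gap = 145 − 2.58 = 142.42 Myr.
Periods wholly inside 145–2.58 Ma: Cretaceous (145–66), Paleogene (66–23.03), Neogene (23.03–2.58).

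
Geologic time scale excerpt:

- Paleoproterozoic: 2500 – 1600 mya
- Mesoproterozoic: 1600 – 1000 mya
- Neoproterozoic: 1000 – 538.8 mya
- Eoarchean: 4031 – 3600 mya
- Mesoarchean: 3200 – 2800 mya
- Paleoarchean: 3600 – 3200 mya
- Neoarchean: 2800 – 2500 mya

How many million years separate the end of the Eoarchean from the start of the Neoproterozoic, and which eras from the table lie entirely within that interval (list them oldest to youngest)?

End of Eoarchean = 3600 Ma; start of Neoproterozoic = 1000 Ma.
Gap = 3600 − 1000 = 2600 Myr.
Eras wholly inside 3600–1000 Ma: Paleoarchean (3600–3200), Mesoarchean (3200–2800), Neoarchean (2800–2500), Paleoproterozoic (2500–1600), Mesoproterozoic (1600–1000).

2600 million years; Paleoarchean, Mesoarchean, Neoarchean, Paleoproterozoic, Mesoproterozoic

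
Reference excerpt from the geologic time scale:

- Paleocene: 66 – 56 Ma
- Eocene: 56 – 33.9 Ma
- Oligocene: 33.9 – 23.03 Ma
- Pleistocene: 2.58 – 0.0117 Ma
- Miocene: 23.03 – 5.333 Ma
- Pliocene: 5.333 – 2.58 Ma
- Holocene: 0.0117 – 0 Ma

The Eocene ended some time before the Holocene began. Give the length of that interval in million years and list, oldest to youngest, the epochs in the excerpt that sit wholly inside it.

End of Eocene = 33.9 Ma; start of Holocene = 0.0117 Ma.
Gap = 33.9 − 0.0117 = 33.8883 Myr.
Epochs wholly inside 33.9–0.0117 Ma: Oligocene (33.9–23.03), Miocene (23.03–5.333), Pliocene (5.333–2.58), Pleistocene (2.58–0.0117).

33.8883 million years; Oligocene, Miocene, Pliocene, Pleistocene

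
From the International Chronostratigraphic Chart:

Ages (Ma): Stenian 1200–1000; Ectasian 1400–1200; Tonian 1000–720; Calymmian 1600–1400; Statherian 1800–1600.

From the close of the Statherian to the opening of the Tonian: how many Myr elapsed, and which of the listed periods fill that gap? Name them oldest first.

End of Statherian = 1600 Ma; start of Tonian = 1000 Ma.
Gap = 1600 − 1000 = 600 Myr.
Periods wholly inside 1600–1000 Ma: Calymmian (1600–1400), Ectasian (1400–1200), Stenian (1200–1000).

600 million years; Calymmian, Ectasian, Stenian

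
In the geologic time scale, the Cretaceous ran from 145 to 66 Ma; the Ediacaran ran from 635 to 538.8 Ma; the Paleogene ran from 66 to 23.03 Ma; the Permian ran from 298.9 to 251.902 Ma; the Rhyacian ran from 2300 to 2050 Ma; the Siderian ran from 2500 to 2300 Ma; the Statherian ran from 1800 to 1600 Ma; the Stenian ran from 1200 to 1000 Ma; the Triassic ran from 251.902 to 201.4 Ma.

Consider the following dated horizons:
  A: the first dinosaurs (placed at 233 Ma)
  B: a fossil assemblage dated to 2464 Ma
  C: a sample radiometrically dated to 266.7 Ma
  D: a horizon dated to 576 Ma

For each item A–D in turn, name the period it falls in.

A: 233 Ma lies in 251.902–201.4 Ma, so Triassic.
B: 2464 Ma lies in 2500–2300 Ma, so Siderian.
C: 266.7 Ma lies in 298.9–251.902 Ma, so Permian.
D: 576 Ma lies in 635–538.8 Ma, so Ediacaran.

A — Triassic; B — Siderian; C — Permian; D — Ediacaran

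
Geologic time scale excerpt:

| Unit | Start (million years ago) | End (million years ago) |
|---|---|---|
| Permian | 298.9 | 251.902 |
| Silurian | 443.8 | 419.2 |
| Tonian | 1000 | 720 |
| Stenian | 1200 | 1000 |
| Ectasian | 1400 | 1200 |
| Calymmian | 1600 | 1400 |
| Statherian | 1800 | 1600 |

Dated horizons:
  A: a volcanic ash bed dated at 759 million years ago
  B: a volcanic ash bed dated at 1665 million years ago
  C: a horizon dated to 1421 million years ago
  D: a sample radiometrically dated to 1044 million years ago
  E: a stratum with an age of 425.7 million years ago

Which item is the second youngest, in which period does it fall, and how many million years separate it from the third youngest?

A, in the Tonian; 285 million years to D

Sorted youngest-first by Ma: E (425.7), A (759), D (1044), C (1421), B (1665).
The second youngest is A at 759 Ma, which lies in 1000–720 Ma: the Tonian.
The third youngest is D at 1044 Ma; separation = |759 − 1044| = 285 Myr.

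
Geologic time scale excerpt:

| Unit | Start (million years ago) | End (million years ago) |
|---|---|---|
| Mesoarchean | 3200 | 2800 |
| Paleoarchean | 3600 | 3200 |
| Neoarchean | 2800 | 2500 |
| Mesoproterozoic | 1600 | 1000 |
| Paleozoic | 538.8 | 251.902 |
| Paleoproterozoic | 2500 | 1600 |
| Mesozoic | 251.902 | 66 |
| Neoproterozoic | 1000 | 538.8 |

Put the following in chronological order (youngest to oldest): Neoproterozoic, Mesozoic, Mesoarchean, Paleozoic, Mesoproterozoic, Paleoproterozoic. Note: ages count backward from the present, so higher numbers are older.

Mesozoic, Paleozoic, Neoproterozoic, Mesoproterozoic, Paleoproterozoic, Mesoarchean

Read off each span (Ma): Neoproterozoic 1000–538.8; Mesozoic 251.902–66; Mesoarchean 3200–2800; Paleozoic 538.8–251.902; Mesoproterozoic 1600–1000; Paleoproterozoic 2500–1600.
Larger Ma is older, so oldest→youngest is Mesoarchean, Paleoproterozoic, Mesoproterozoic, Neoproterozoic, Paleozoic, Mesozoic; reverse it for youngest→oldest.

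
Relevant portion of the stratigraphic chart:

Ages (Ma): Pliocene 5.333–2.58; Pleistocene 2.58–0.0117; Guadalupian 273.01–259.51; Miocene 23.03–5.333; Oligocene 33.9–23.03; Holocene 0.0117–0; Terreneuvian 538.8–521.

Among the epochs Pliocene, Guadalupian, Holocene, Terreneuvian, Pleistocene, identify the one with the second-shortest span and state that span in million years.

Pleistocene, 2.5683 million years

Durations: Pliocene 2.753; Guadalupian 13.5; Holocene 0.0117; Terreneuvian 17.8; Pleistocene 2.5683 Myr.
Sorted shortest-first: Holocene (0.0117), Pleistocene (2.5683), Pliocene (2.753), Guadalupian (13.5), Terreneuvian (17.8).
The second shortest is Pleistocene at 2.5683 Myr.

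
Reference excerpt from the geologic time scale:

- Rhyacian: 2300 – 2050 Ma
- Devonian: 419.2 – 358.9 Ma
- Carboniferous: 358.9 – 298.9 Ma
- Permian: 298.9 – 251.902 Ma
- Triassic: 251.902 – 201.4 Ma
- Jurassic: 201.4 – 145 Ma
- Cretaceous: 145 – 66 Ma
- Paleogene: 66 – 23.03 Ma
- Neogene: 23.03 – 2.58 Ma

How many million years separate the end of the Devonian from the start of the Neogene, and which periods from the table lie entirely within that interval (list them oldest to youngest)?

End of Devonian = 358.9 Ma; start of Neogene = 23.03 Ma.
Gap = 358.9 − 23.03 = 335.87 Myr.
Periods wholly inside 358.9–23.03 Ma: Carboniferous (358.9–298.9), Permian (298.9–251.902), Triassic (251.902–201.4), Jurassic (201.4–145), Cretaceous (145–66), Paleogene (66–23.03).

335.87 million years; Carboniferous, Permian, Triassic, Jurassic, Cretaceous, Paleogene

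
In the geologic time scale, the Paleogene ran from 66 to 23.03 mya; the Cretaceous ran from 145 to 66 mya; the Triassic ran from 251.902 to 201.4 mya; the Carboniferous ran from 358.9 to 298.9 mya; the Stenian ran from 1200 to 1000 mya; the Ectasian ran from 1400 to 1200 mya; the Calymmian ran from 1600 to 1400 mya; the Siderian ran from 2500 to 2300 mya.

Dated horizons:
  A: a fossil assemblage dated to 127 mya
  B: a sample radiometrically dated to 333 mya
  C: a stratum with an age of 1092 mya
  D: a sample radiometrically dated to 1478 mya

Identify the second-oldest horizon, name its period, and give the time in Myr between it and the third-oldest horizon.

Sorted oldest-first by Ma: D (1478), C (1092), B (333), A (127).
The second oldest is C at 1092 Ma, which lies in 1200–1000 Ma: the Stenian.
The third oldest is B at 333 Ma; separation = |1092 − 333| = 759 Myr.

C, in the Stenian; 759 million years to B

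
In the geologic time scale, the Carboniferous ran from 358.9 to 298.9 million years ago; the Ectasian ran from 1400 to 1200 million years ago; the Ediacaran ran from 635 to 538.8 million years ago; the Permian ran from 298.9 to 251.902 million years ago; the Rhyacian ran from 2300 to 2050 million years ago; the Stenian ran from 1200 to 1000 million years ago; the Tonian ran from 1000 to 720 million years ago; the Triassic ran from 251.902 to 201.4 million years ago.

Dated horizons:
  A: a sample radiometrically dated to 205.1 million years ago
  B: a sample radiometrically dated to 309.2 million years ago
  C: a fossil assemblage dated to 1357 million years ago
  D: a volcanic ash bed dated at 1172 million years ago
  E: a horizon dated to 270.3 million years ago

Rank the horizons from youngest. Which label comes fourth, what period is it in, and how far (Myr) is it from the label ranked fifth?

D, in the Stenian; 185 million years to C

Sorted youngest-first by Ma: A (205.1), E (270.3), B (309.2), D (1172), C (1357).
The fourth youngest is D at 1172 Ma, which lies in 1200–1000 Ma: the Stenian.
The fifth youngest is C at 1357 Ma; separation = |1172 − 1357| = 185 Myr.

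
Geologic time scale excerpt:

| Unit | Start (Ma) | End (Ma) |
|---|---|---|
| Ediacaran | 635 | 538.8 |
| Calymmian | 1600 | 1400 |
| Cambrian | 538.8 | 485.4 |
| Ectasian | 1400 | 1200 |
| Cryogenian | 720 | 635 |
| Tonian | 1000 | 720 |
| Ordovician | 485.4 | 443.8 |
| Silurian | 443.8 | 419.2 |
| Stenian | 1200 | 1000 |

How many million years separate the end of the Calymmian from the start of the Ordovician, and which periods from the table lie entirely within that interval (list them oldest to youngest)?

The Calymmian closes at 1400 Ma and the Ordovician opens at 485.4 Ma, so the interval is 1400 − 485.4 = 914.6 Myr.
A period fits inside if it starts at or after 1400 Ma and ends at or before 485.4 Ma; oldest first that gives Ectasian, Stenian, Tonian, Cryogenian, Ediacaran, Cambrian.

914.6 million years; Ectasian, Stenian, Tonian, Cryogenian, Ediacaran, Cambrian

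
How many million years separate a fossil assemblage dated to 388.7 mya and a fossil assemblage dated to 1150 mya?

1150 − 388.7 = 761.3 million years.

761.3 million years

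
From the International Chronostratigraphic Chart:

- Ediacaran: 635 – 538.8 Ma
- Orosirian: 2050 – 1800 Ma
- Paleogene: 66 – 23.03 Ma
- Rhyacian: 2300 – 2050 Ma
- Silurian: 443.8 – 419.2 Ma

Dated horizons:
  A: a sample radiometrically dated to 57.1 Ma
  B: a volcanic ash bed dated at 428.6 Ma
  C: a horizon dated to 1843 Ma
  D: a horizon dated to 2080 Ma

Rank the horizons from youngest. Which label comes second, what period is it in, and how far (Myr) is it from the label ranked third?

B, in the Silurian; 1414.4 million years to C

Sorted youngest-first by Ma: A (57.1), B (428.6), C (1843), D (2080).
The second youngest is B at 428.6 Ma, which lies in 443.8–419.2 Ma: the Silurian.
The third youngest is C at 1843 Ma; separation = |428.6 − 1843| = 1414.4 Myr.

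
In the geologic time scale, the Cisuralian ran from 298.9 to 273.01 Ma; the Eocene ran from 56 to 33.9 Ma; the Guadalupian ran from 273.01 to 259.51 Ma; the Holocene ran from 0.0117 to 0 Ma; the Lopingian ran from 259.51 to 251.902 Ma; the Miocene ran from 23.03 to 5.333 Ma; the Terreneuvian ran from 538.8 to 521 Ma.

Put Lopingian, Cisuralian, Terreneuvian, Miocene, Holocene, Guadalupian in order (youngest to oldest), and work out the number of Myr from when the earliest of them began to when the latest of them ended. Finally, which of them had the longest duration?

Holocene → Miocene → Lopingian → Guadalupian → Cisuralian → Terreneuvian; total span 538.8 Myr; longest is Cisuralian

Start ages (Ma): Terreneuvian 538.8, Cisuralian 298.9, Guadalupian 273.01, Lopingian 259.51, Miocene 23.03, Holocene 0.0117.
Ordered youngest to oldest: Holocene, Miocene, Lopingian, Guadalupian, Cisuralian, Terreneuvian.
Span = 538.8 − 0 = 538.8 Myr.
Durations: Terreneuvian 17.8, Cisuralian 25.89, Guadalupian 13.5, Lopingian 7.608, Holocene 0.0117, Miocene 17.697 → longest is Cisuralian (25.89 Myr).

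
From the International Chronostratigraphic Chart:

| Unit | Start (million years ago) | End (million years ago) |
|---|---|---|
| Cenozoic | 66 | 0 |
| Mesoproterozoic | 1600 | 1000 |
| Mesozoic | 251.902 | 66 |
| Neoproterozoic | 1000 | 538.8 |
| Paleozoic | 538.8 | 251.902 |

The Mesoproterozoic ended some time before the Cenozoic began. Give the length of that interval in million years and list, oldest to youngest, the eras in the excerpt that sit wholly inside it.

934 million years; Neoproterozoic, Paleozoic, Mesozoic

End of Mesoproterozoic = 1000 Ma; start of Cenozoic = 66 Ma.
Gap = 1000 − 66 = 934 Myr.
Eras wholly inside 1000–66 Ma: Neoproterozoic (1000–538.8), Paleozoic (538.8–251.902), Mesozoic (251.902–66).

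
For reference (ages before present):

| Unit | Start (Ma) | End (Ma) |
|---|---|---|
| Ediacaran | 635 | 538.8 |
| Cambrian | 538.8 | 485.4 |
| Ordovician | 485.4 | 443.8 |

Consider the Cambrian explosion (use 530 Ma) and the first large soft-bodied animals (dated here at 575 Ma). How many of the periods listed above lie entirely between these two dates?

0

Checking each listed span, none has both start < 575 Ma and end > 530 Ma — every period straddles one of the two dates or lies outside them — so the count is 0.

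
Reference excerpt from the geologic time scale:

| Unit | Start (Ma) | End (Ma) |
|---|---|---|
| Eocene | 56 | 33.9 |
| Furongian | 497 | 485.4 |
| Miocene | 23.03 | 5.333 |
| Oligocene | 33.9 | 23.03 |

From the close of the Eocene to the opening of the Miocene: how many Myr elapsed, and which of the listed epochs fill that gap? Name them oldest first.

10.87 million years; Oligocene

The Eocene closes at 33.9 Ma and the Miocene opens at 23.03 Ma, so the interval is 33.9 − 23.03 = 10.87 Myr.
An epoch fits inside if it starts at or after 33.9 Ma and ends at or before 23.03 Ma; oldest first that gives Oligocene.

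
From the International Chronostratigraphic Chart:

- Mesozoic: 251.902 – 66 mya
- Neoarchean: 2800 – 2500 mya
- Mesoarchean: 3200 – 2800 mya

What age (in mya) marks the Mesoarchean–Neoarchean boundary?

The Mesoarchean ends and the Neoarchean begins at 2800 mya.

2800 mya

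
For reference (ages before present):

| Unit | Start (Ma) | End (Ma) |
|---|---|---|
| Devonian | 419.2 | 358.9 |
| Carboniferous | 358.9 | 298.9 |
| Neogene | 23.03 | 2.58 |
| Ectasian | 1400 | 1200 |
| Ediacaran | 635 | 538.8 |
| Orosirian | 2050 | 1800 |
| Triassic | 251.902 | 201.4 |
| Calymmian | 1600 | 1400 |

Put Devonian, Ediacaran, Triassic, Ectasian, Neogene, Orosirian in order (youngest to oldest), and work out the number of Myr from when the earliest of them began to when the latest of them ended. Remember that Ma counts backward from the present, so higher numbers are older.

Neogene, Triassic, Devonian, Ediacaran, Ectasian, Orosirian; total span 2047.42 Myr

Start ages (Ma): Orosirian 2050, Ectasian 1400, Ediacaran 635, Devonian 419.2, Triassic 251.902, Neogene 23.03.
Ordered youngest to oldest: Neogene, Triassic, Devonian, Ediacaran, Ectasian, Orosirian.
Span = 2050 − 2.58 = 2047.42 Myr.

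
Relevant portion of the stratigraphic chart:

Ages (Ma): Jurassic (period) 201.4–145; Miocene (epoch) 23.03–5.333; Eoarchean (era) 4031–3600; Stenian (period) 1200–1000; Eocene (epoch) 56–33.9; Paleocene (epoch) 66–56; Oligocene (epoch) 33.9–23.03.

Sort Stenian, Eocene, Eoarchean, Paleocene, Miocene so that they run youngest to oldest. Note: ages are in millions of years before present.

Miocene, then Eocene, then Paleocene, then Stenian, then Eoarchean

Sorting by start age (ascending Ma, since larger Ma = older): Miocene start 23.03, Eocene start 56, Paleocene start 66, Stenian start 1200, Eoarchean start 4031.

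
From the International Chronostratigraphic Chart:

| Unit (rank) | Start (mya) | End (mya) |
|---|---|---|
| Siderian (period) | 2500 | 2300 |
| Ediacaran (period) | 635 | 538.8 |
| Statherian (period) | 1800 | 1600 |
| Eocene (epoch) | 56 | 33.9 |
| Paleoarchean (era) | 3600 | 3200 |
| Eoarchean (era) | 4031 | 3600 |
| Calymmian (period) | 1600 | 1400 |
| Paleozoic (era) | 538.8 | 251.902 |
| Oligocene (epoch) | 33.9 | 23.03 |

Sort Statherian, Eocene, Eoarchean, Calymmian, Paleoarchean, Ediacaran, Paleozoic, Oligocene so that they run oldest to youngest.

Eoarchean, then Paleoarchean, then Statherian, then Calymmian, then Ediacaran, then Paleozoic, then Eocene, then Oligocene

Read off each span (Ma): Statherian 1800–1600; Eocene 56–33.9; Eoarchean 4031–3600; Calymmian 1600–1400; Paleoarchean 3600–3200; Ediacaran 635–538.8; Paleozoic 538.8–251.902; Oligocene 33.9–23.03.
Larger Ma is older, so oldest→youngest is Eoarchean, Paleoarchean, Statherian, Calymmian, Ediacaran, Paleozoic, Eocene, Oligocene.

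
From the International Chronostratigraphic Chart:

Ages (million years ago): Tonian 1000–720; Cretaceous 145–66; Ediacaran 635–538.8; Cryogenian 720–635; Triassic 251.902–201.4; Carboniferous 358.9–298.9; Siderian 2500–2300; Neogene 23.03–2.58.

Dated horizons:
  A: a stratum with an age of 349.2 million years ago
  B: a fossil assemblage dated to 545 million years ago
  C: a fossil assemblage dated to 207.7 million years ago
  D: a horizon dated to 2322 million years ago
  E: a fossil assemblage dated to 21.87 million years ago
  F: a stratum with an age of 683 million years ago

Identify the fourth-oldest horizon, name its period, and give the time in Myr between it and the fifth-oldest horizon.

Sorted oldest-first by Ma: D (2322), F (683), B (545), A (349.2), C (207.7), E (21.87).
The fourth oldest is A at 349.2 Ma, which lies in 358.9–298.9 Ma: the Carboniferous.
The fifth oldest is C at 207.7 Ma; separation = |349.2 − 207.7| = 141.5 Myr.

A, in the Carboniferous; 141.5 million years to C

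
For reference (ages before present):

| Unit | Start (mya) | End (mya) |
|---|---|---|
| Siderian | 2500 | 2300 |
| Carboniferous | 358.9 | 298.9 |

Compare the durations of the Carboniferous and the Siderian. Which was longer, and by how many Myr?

Siderian, by 140 million years

Carboniferous: 358.9 − 298.9 = 60 Myr.
Siderian: 2500 − 2300 = 200 Myr.
Difference: 200 − 60 = 140 Myr, so the Siderian was longer.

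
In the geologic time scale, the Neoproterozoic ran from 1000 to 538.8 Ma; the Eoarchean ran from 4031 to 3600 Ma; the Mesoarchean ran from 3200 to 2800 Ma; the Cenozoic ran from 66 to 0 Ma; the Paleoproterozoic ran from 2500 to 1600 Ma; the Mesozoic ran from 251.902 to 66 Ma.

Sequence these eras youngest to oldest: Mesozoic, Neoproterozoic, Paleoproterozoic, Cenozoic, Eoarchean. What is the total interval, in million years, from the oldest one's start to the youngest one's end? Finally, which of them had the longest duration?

Start ages (Ma): Eoarchean 4031, Paleoproterozoic 2500, Neoproterozoic 1000, Mesozoic 251.902, Cenozoic 66.
Ordered youngest to oldest: Cenozoic, Mesozoic, Neoproterozoic, Paleoproterozoic, Eoarchean.
Span = 4031 − 0 = 4031 Myr.
Durations: Mesozoic 185.902, Paleoproterozoic 900, Cenozoic 66, Eoarchean 431, Neoproterozoic 461.2 → longest is Paleoproterozoic (900 Myr).

Cenozoic, Mesozoic, Neoproterozoic, Paleoproterozoic, Eoarchean; total span 4031 Myr; longest is Paleoproterozoic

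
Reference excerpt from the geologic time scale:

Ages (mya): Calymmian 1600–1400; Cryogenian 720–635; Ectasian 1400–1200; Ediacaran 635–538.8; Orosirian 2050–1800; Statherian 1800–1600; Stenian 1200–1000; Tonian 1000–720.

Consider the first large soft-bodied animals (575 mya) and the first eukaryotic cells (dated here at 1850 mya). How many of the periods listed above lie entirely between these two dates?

6

1850 Ma sits inside the Orosirian (2050–1800) and 575 Ma inside the Ediacaran (635–538.8); neither of those is wholly between the two dates.
The listed periods lying completely between them are Statherian, Calymmian, Ectasian, Stenian, Tonian, Cryogenian — 6 in all.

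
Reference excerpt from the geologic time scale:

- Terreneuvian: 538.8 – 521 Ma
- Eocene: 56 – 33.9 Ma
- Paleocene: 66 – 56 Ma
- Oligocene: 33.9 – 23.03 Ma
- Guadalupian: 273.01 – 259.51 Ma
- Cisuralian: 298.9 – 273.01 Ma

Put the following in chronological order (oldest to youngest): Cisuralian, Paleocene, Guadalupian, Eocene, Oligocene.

Read off each span (Ma): Cisuralian 298.9–273.01; Paleocene 66–56; Guadalupian 273.01–259.51; Eocene 56–33.9; Oligocene 33.9–23.03.
Larger Ma is older, so oldest→youngest is Cisuralian, Guadalupian, Paleocene, Eocene, Oligocene.

Cisuralian, Guadalupian, Paleocene, Eocene, Oligocene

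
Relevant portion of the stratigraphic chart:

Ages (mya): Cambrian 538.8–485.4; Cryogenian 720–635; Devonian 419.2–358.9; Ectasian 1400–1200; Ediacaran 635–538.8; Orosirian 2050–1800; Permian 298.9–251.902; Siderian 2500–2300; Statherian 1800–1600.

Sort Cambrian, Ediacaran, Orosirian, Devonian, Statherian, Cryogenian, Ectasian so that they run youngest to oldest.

Devonian, Cambrian, Ediacaran, Cryogenian, Ectasian, Statherian, Orosirian

The oldest of these is Orosirian (starts 2050 Ma) and the youngest is Devonian (ends 358.9 Ma).
In between, by decreasing start age: Statherian (1800), Ectasian (1400), Cryogenian (720), Ediacaran (635), Cambrian (538.8).
Listing youngest first means reversing that sequence.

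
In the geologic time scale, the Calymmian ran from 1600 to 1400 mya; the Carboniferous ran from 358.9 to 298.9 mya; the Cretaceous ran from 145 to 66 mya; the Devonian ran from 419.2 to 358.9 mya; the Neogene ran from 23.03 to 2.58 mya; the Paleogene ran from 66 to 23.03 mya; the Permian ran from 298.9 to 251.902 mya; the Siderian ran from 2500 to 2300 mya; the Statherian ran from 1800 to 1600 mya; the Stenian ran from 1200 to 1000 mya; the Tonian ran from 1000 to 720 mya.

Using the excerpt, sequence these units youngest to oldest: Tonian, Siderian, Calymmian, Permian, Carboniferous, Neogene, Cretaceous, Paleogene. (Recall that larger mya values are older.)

Sorting by start age (ascending Ma, since larger Ma = older): Neogene start 23.03, Paleogene start 66, Cretaceous start 145, Permian start 298.9, Carboniferous start 358.9, Tonian start 1000, Calymmian start 1600, Siderian start 2500.

Neogene, Paleogene, Cretaceous, Permian, Carboniferous, Tonian, Calymmian, Siderian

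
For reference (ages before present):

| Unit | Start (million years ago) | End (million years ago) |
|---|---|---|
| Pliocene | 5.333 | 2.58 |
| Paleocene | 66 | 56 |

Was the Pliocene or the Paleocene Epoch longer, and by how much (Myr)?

Paleocene, by 7.247 million years

Pliocene: 5.333 − 2.58 = 2.753 Myr.
Paleocene: 66 − 56 = 10 Myr.
Difference: 10 − 2.753 = 7.247 Myr, so the Paleocene was longer.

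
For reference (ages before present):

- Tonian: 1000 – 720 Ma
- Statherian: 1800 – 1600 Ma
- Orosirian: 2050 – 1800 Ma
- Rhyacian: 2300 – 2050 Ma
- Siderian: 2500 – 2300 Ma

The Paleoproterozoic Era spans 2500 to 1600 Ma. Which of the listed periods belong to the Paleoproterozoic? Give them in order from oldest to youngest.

Siderian, Rhyacian, Orosirian, Statherian

Periods with both bounds inside 2500–1600 Ma: Siderian (2500–2300), Rhyacian (2300–2050), Orosirian (2050–1800), Statherian (1800–1600).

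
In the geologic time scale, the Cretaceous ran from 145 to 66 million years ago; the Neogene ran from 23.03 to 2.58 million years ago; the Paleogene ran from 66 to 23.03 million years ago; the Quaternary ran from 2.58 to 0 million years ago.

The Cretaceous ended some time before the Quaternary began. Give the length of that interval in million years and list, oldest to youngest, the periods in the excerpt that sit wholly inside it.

The Cretaceous closes at 66 Ma and the Quaternary opens at 2.58 Ma, so the interval is 66 − 2.58 = 63.42 Myr.
A period fits inside if it starts at or after 66 Ma and ends at or before 2.58 Ma; oldest first that gives Paleogene, Neogene.

63.42 million years; Paleogene, Neogene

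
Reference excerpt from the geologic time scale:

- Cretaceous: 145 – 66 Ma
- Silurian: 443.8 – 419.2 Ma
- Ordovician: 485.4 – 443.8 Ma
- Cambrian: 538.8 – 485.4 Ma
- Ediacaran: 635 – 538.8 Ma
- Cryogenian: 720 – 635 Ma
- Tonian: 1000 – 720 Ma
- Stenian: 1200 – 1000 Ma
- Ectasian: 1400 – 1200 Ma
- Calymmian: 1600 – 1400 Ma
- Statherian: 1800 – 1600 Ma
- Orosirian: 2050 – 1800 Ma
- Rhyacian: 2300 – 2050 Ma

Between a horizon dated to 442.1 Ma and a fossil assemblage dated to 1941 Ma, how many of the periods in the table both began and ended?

9

1941 Ma sits inside the Orosirian (2050–1800) and 442.1 Ma inside the Silurian (443.8–419.2); neither of those is wholly between the two dates.
The listed periods lying completely between them are Statherian, Calymmian, Ectasian, Stenian, Tonian, Cryogenian, Ediacaran, Cambrian, Ordovician — 9 in all.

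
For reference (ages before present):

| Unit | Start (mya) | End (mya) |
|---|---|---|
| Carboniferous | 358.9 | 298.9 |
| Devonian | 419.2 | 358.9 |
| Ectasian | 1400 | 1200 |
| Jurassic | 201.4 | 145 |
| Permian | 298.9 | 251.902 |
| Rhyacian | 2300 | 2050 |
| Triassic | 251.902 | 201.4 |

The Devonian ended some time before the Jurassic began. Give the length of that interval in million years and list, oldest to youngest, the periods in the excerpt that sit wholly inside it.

157.5 million years; Carboniferous, Permian, Triassic

End of Devonian = 358.9 Ma; start of Jurassic = 201.4 Ma.
Gap = 358.9 − 201.4 = 157.5 Myr.
Periods wholly inside 358.9–201.4 Ma: Carboniferous (358.9–298.9), Permian (298.9–251.902), Triassic (251.902–201.4).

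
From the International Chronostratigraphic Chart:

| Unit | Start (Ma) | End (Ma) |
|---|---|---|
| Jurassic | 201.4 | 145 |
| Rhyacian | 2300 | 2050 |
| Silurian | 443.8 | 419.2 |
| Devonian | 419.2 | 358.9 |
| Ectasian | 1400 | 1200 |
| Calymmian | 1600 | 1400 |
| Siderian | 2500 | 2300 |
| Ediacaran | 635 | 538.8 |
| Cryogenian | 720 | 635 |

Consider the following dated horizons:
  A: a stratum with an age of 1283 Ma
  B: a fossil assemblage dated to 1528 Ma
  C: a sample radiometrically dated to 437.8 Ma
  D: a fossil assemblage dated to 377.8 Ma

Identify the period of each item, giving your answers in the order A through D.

A: 1283 Ma lies in 1400–1200 Ma, so Ectasian.
B: 1528 Ma lies in 1600–1400 Ma, so Calymmian.
C: 437.8 Ma lies in 443.8–419.2 Ma, so Silurian.
D: 377.8 Ma lies in 419.2–358.9 Ma, so Devonian.

A — Ectasian; B — Calymmian; C — Silurian; D — Devonian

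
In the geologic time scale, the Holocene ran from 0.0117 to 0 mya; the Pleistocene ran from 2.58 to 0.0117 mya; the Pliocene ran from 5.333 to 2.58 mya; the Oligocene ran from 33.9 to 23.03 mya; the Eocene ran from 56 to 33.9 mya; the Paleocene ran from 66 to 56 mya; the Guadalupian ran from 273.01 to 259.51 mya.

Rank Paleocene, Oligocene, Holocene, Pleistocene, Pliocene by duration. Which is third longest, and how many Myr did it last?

Pliocene, 2.753 million years

Durations: Paleocene 10; Oligocene 10.87; Holocene 0.0117; Pleistocene 2.5683; Pliocene 2.753 Myr.
Sorted longest-first: Oligocene (10.87), Paleocene (10), Pliocene (2.753), Pleistocene (2.5683), Holocene (0.0117).
The third longest is Pliocene at 2.753 Myr.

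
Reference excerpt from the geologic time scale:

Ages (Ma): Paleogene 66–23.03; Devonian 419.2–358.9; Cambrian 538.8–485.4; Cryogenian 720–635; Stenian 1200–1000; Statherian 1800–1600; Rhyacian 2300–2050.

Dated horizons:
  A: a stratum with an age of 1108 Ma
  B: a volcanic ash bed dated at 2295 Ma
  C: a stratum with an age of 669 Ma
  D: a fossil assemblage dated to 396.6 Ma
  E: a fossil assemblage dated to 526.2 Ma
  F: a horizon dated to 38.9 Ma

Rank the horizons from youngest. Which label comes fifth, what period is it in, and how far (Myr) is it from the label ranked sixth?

A, in the Stenian; 1187 million years to B

Sorted youngest-first by Ma: F (38.9), D (396.6), E (526.2), C (669), A (1108), B (2295).
The fifth youngest is A at 1108 Ma, which lies in 1200–1000 Ma: the Stenian.
The sixth youngest is B at 2295 Ma; separation = |1108 − 2295| = 1187 Myr.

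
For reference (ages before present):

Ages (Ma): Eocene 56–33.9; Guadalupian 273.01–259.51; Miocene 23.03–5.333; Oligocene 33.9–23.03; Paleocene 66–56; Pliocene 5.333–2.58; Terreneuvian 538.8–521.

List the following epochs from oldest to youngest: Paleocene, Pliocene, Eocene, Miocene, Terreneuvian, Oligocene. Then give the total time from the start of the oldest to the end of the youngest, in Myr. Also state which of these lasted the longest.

Terreneuvian → Paleocene → Eocene → Oligocene → Miocene → Pliocene; total span 536.22 Myr; longest is Eocene

Start ages (Ma): Terreneuvian 538.8, Paleocene 66, Eocene 56, Oligocene 33.9, Miocene 23.03, Pliocene 5.333.
Ordered oldest to youngest: Terreneuvian, Paleocene, Eocene, Oligocene, Miocene, Pliocene.
Span = 538.8 − 2.58 = 536.22 Myr.
Durations: Oligocene 10.87, Pliocene 2.753, Miocene 17.697, Paleocene 10, Eocene 22.1, Terreneuvian 17.8 → longest is Eocene (22.1 Myr).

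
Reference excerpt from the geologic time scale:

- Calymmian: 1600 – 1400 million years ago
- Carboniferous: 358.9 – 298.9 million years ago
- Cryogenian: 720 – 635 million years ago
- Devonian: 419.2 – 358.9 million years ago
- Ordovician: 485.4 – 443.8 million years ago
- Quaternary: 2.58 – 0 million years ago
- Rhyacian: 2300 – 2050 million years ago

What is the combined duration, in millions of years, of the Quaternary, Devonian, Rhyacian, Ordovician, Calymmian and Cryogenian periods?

639.48 million years

Each duration: Quaternary = 2.58; Devonian = 60.3; Rhyacian = 250; Ordovician = 41.6; Calymmian = 200; Cryogenian = 85.
Sum: 2.58 + 60.3 + 250 + 41.6 + 200 + 85 = 639.48 Myr.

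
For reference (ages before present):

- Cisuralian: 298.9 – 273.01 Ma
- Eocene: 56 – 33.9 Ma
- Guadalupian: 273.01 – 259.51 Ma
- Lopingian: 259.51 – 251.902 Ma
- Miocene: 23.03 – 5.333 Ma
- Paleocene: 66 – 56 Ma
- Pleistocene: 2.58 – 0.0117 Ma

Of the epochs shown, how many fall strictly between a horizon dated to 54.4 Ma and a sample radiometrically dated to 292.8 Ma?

3

292.8 Ma sits inside the Cisuralian (298.9–273.01) and 54.4 Ma inside the Eocene (56–33.9); neither of those is wholly between the two dates.
The listed epochs lying completely between them are Guadalupian, Lopingian, Paleocene — 3 in all.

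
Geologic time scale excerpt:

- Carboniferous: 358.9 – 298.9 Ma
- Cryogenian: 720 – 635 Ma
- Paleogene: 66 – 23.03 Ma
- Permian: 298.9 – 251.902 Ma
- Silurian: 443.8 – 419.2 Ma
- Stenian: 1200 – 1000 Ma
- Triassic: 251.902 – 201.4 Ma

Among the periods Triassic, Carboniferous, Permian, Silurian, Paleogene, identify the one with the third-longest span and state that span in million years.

Permian, 46.998 million years

Start − end for each: Triassic 251.902 − 201.4 = 50.502; Carboniferous 358.9 − 298.9 = 60; Permian 298.9 − 251.902 = 46.998; Silurian 443.8 − 419.2 = 24.6; Paleogene 66 − 23.03 = 42.97.
Ranking these from longest: Carboniferous > Triassic > Permian > Paleogene > Silurian.
Position 3 in that ranking is Permian, which lasted 46.998 Myr.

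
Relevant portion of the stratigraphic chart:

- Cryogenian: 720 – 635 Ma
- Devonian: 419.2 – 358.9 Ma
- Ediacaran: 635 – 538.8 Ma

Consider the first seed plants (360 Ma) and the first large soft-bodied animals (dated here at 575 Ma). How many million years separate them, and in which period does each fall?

Elapsed time: 575 − 360 = 215 Myr.
360 Ma lies within 419.2–358.9 Ma: Devonian.
575 Ma lies within 635–538.8 Ma: Ediacaran.

215 million years apart; the first in the Devonian, the second in the Ediacaran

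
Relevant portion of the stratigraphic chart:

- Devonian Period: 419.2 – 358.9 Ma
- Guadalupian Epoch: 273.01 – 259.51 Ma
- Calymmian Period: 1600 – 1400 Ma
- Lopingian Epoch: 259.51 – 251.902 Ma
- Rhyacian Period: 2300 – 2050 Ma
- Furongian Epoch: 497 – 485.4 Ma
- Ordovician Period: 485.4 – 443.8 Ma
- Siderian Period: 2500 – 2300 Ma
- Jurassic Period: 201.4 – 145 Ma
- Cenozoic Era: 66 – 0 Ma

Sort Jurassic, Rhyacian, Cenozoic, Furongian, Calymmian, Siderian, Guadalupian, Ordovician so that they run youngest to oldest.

The oldest of these is Siderian (starts 2500 Ma) and the youngest is Cenozoic (ends 0 Ma).
In between, by decreasing start age: Rhyacian (2300), Calymmian (1600), Furongian (497), Ordovician (485.4), Guadalupian (273.01), Jurassic (201.4).
Listing youngest first means reversing that sequence.

Cenozoic, then Jurassic, then Guadalupian, then Ordovician, then Furongian, then Calymmian, then Rhyacian, then Siderian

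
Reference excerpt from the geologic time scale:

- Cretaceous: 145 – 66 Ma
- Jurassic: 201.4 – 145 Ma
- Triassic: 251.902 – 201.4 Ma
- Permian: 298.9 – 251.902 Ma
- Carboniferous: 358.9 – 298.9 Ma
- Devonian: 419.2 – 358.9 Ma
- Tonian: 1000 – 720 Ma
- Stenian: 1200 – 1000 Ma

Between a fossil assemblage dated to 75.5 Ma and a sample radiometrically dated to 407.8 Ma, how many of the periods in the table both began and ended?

407.8 Ma sits inside the Devonian (419.2–358.9) and 75.5 Ma inside the Cretaceous (145–66); neither of those is wholly between the two dates.
The listed periods lying completely between them are Carboniferous, Permian, Triassic, Jurassic — 4 in all.

4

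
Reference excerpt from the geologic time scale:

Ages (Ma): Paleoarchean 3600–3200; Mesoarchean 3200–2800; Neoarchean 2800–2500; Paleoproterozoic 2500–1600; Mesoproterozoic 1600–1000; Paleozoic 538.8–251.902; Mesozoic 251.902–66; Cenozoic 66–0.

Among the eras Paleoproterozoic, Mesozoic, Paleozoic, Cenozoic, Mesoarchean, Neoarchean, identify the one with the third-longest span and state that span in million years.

Durations: Paleoproterozoic 900; Mesozoic 185.902; Paleozoic 286.898; Cenozoic 66; Mesoarchean 400; Neoarchean 300 Myr.
Sorted longest-first: Paleoproterozoic (900), Mesoarchean (400), Neoarchean (300), Paleozoic (286.898), Mesozoic (185.902), Cenozoic (66).
The third longest is Neoarchean at 300 Myr.

Neoarchean, 300 million years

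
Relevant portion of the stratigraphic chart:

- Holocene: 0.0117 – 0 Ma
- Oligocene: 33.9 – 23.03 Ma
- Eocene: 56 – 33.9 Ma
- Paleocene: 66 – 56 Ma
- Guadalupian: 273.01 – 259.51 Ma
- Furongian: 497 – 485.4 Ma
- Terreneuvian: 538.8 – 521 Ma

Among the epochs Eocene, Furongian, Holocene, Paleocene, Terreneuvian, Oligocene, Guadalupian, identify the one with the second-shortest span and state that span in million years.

Paleocene, 10 million years

Start − end for each: Eocene 56 − 33.9 = 22.1; Furongian 497 − 485.4 = 11.6; Holocene 0.0117 − 0 = 0.0117; Paleocene 66 − 56 = 10; Terreneuvian 538.8 − 521 = 17.8; Oligocene 33.9 − 23.03 = 10.87; Guadalupian 273.01 − 259.51 = 13.5.
Ranking these from shortest: Holocene < Paleocene < Oligocene < Furongian < Guadalupian < Terreneuvian < Eocene.
Position 2 in that ranking is Paleocene, which lasted 10 Myr.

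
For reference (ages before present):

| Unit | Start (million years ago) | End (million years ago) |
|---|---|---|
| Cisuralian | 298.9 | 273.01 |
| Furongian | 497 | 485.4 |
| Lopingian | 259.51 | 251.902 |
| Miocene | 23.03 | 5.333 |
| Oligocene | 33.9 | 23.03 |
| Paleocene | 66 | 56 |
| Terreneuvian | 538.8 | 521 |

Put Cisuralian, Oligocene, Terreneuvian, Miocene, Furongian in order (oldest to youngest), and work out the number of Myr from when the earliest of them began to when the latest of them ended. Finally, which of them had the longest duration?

Terreneuvian, Furongian, Cisuralian, Oligocene, Miocene; total span 533.467 Myr; longest is Cisuralian

Start ages (Ma): Terreneuvian 538.8, Furongian 497, Cisuralian 298.9, Oligocene 33.9, Miocene 23.03.
Ordered oldest to youngest: Terreneuvian, Furongian, Cisuralian, Oligocene, Miocene.
Span = 538.8 − 5.333 = 533.467 Myr.
Durations: Miocene 17.697, Furongian 11.6, Cisuralian 25.89, Oligocene 10.87, Terreneuvian 17.8 → longest is Cisuralian (25.89 Myr).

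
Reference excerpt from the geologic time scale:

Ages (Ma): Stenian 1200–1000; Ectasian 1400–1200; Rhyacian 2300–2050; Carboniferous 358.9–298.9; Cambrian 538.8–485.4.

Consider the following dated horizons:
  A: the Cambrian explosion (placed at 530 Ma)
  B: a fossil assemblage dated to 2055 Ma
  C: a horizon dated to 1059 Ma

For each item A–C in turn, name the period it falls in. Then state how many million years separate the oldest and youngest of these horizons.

Match each age against the start–end ranges in the excerpt: A = 530 Ma → Cambrian (538.8–485.4); B = 2055 Ma → Rhyacian (2300–2050); C = 1059 Ma → Stenian (1200–1000).
The largest age is 2055 Ma and the smallest is 530 Ma; their difference is 1525 Myr.

A — Cambrian; B — Rhyacian; C — Stenian; span 1525 million years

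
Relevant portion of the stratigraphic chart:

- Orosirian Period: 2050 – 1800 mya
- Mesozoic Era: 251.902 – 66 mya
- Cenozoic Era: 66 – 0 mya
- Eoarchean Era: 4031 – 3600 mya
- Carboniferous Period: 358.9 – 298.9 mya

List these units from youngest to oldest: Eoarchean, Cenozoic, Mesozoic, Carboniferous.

Read off each span (Ma): Eoarchean 4031–3600; Cenozoic 66–0; Mesozoic 251.902–66; Carboniferous 358.9–298.9.
Larger Ma is older, so oldest→youngest is Eoarchean, Carboniferous, Mesozoic, Cenozoic; reverse it for youngest→oldest.

Cenozoic, then Mesozoic, then Carboniferous, then Eoarchean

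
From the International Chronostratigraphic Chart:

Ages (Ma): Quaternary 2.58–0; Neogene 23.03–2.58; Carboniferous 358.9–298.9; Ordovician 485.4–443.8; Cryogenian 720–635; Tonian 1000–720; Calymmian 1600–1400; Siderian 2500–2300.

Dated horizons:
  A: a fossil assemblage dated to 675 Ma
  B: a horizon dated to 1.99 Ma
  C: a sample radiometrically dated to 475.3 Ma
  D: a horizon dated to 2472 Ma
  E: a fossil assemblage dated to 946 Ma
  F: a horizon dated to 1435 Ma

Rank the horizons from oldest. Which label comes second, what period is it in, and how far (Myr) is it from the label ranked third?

Sorted oldest-first by Ma: D (2472), F (1435), E (946), A (675), C (475.3), B (1.99).
The second oldest is F at 1435 Ma, which lies in 1600–1400 Ma: the Calymmian.
The third oldest is E at 946 Ma; separation = |1435 − 946| = 489 Myr.

F, in the Calymmian; 489 million years to E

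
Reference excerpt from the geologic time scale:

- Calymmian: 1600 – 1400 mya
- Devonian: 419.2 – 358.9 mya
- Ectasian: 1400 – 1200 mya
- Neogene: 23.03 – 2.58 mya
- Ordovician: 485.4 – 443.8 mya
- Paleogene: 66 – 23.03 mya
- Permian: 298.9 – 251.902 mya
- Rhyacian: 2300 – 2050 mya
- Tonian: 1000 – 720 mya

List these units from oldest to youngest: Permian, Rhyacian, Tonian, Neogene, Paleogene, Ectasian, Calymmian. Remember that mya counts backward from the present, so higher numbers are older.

Rhyacian, Calymmian, Ectasian, Tonian, Permian, Paleogene, Neogene

The oldest of these is Rhyacian (starts 2300 Ma) and the youngest is Neogene (ends 2.58 Ma).
In between, by decreasing start age: Calymmian (1600), Ectasian (1400), Tonian (1000), Permian (298.9), Paleogene (66).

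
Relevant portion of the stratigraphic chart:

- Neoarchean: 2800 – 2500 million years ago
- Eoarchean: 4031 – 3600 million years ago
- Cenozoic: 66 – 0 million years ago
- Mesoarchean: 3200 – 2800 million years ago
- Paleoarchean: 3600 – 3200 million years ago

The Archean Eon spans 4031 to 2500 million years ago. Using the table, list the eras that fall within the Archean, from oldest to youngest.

Eras with both bounds inside 4031–2500 Ma: Eoarchean (4031–3600), Paleoarchean (3600–3200), Mesoarchean (3200–2800), Neoarchean (2800–2500).

Eoarchean, Paleoarchean, Mesoarchean, Neoarchean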